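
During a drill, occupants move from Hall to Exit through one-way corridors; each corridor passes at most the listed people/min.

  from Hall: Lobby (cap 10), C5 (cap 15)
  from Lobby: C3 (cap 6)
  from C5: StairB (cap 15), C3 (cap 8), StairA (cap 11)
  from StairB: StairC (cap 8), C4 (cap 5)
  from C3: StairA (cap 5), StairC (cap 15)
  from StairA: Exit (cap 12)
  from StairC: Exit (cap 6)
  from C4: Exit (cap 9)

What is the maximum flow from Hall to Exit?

Augment Hall→C5→StairA→Exit: bottleneck 11, flow now 11.
Augment Hall→Lobby→C3→StairA→Exit: bottleneck 1, flow now 12.
Augment Hall→Lobby→C3→StairC→Exit: bottleneck 5, flow now 17.
Augment Hall→C5→StairB→StairC→Exit: bottleneck 1, flow now 18.
Augment Hall→C5→StairB→C4→Exit: bottleneck 3, flow now 21.
No augmenting path remains; maximum flow = 21.
In the residual graph, reachable from Hall: {Hall, Lobby}.
Min-cut edges: Hall→C5 (15), Lobby→C3 (6); capacity 15 + 6 = 21.
This cut is saturated, so no flow can exceed 21.

21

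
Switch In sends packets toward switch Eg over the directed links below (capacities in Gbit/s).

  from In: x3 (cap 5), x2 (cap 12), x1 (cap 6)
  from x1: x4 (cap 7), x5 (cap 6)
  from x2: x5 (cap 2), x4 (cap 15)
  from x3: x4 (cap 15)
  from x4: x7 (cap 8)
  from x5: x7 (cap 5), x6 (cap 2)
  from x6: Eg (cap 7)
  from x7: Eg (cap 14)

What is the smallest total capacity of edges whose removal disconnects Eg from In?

15

Augment In→x1→x4→x7→Eg: bottleneck 6, flow now 6.
Augment In→x2→x4→x7→Eg: bottleneck 2, flow now 8.
Augment In→x2→x5→x6→Eg: bottleneck 2, flow now 10.
Augment In→x2→x4→x1→x5→x7→Eg: bottleneck 5, flow now 15. (uses reverse residual edge)
No augmenting path remains; maximum flow = 15.
By max-flow min-cut, the minimum cut capacity equals the max flow.
In the residual graph, reachable from In: {In, x1, x2, x3, x4, x5}.
Min-cut edges: x4→x7 (8), x5→x6 (2), x5→x7 (5); capacity 8 + 2 + 5 = 15.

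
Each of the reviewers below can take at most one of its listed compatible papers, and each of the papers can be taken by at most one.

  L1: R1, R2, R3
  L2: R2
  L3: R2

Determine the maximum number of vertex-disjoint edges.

Unit-capacity flow: source→left, listed edges, right→sink; max matching = max flow.
Augmenting path L1→R1 (+1); matched 1.
Augmenting path L2→R2 (+1); matched 2.
No augmenting path remains; maximum matching = 2.
König certificate: {L1, R2} is a vertex cover of size 2 (every listed pair touches it), so no matching can be larger.

2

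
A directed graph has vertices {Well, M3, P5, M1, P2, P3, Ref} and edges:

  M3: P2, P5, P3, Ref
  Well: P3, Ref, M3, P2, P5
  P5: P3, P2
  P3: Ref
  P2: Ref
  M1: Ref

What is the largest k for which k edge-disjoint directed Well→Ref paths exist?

4

Assign every edge capacity 1; by Menger, the answer equals the max flow.
Path Well→Ref (+1); total 1.
Path Well→M3→Ref (+1); total 2.
Path Well→P2→Ref (+1); total 3.
Path Well→P3→Ref (+1); total 4.
No residual Well→Ref path; max flow = 4.
Certifying cut of size 4: {P2→Ref, P3→Ref, Well→M3, Well→Ref}.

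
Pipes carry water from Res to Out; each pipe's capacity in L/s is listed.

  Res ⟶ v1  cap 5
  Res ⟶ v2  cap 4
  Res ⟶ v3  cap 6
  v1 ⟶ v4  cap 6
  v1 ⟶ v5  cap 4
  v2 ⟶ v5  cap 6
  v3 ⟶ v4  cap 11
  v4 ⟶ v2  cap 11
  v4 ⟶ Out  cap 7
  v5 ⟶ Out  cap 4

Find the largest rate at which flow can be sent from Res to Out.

11

Augment Res→v1→v4→Out: bottleneck 5, flow now 5.
Augment Res→v2→v5→Out: bottleneck 4, flow now 9.
Augment Res→v3→v4→Out: bottleneck 2, flow now 11.
No augmenting path remains; maximum flow = 11.
In the residual graph, reachable from Res: {Res, v1, v2, v3, v4, v5}.
Min-cut edges: v4→Out (7), v5→Out (4); capacity 7 + 4 = 11.
This cut is saturated, so no flow can exceed 11.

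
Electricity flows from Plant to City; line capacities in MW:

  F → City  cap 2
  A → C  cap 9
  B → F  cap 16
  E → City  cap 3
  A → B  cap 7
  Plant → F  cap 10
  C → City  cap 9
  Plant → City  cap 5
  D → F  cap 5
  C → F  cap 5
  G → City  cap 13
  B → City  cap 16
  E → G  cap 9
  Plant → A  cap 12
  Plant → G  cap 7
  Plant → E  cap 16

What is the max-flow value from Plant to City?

Augment Plant→City: bottleneck 5, flow now 5.
Augment Plant→E→City: bottleneck 3, flow now 8.
Augment Plant→F→City: bottleneck 2, flow now 10.
Augment Plant→G→City: bottleneck 7, flow now 17.
Augment Plant→A→B→City: bottleneck 7, flow now 24.
Augment Plant→A→C→City: bottleneck 5, flow now 29.
Augment Plant→E→G→City: bottleneck 6, flow now 35.
No augmenting path remains; maximum flow = 35.
In the residual graph, reachable from Plant: {Plant, E, F, G}.
Min-cut edges: Plant→A (12), Plant→City (5), E→City (3), F→City (2), G→City (13); capacity 12 + 5 + 3 + 2 + 13 = 35.
This cut is saturated, so no flow can exceed 35.

35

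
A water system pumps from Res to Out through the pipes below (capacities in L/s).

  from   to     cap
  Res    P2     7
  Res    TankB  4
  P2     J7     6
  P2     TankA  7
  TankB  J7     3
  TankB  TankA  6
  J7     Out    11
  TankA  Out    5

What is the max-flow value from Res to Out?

11

Augment Res→P2→J7→Out: bottleneck 6, flow now 6.
Augment Res→P2→TankA→Out: bottleneck 1, flow now 7.
Augment Res→TankB→J7→Out: bottleneck 3, flow now 10.
Augment Res→TankB→TankA→Out: bottleneck 1, flow now 11.
No augmenting path remains; maximum flow = 11.
In the residual graph, reachable from Res: {Res}.
Min-cut edges: Res→P2 (7), Res→TankB (4); capacity 7 + 4 = 11.
This cut is saturated, so no flow can exceed 11.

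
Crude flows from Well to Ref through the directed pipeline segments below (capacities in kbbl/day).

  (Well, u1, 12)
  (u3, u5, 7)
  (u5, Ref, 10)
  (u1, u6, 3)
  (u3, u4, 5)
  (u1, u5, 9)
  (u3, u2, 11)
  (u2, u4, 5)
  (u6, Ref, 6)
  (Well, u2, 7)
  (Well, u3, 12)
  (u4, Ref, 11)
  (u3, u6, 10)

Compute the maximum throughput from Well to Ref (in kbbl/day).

Augment Well→u1→u5→Ref: bottleneck 9, flow now 9.
Augment Well→u1→u6→Ref: bottleneck 3, flow now 12.
Augment Well→u2→u4→Ref: bottleneck 5, flow now 17.
Augment Well→u3→u4→Ref: bottleneck 5, flow now 22.
Augment Well→u3→u5→Ref: bottleneck 1, flow now 23.
Augment Well→u3→u6→Ref: bottleneck 3, flow now 26.
No augmenting path remains; maximum flow = 26.
In the residual graph, reachable from Well: {Well, u1, u2, u3, u5, u6}.
Min-cut edges: u2→u4 (5), u3→u4 (5), u5→Ref (10), u6→Ref (6); capacity 5 + 5 + 10 + 6 = 26.
This cut is saturated, so no flow can exceed 26.

26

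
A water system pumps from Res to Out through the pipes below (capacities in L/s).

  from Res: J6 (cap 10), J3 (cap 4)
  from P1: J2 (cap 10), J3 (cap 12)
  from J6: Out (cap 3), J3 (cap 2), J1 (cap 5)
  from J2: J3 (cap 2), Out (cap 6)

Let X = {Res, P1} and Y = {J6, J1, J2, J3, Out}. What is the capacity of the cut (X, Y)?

36

Edges leaving {Res, P1}: Res→J6 (10), Res→J3 (4), P1→J2 (10), P1→J3 (12).
Cut capacity = 10 + 4 + 10 + 12 = 36.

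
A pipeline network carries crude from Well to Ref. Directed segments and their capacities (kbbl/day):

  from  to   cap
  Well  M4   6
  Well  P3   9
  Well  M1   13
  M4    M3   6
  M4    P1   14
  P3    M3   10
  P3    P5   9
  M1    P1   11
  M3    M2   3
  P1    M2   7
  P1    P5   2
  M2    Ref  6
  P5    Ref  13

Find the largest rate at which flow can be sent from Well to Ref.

Augment Well→P3→P5→Ref: bottleneck 9, flow now 9.
Augment Well→M4→M3→M2→Ref: bottleneck 3, flow now 12.
Augment Well→M4→P1→M2→Ref: bottleneck 3, flow now 15.
Augment Well→M1→P1→P5→Ref: bottleneck 2, flow now 17.
No augmenting path remains; maximum flow = 17.
In the residual graph, reachable from Well: {Well, M4, M1, M3, P1, M2}.
Min-cut edges: Well→P3 (9), P1→P5 (2), M2→Ref (6); capacity 9 + 2 + 6 = 17.
This cut is saturated, so no flow can exceed 17.

17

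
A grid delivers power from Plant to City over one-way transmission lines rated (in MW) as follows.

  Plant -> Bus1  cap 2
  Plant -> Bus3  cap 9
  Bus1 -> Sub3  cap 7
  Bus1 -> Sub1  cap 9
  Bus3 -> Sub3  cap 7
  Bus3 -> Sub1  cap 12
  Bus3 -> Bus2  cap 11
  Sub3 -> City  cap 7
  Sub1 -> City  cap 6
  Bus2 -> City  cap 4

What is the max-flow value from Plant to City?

Augment Plant→Bus1→Sub3→City: bottleneck 2, flow now 2.
Augment Plant→Bus3→Sub3→City: bottleneck 5, flow now 7.
Augment Plant→Bus3→Sub1→City: bottleneck 4, flow now 11.
No augmenting path remains; maximum flow = 11.
In the residual graph, reachable from Plant: {Plant}.
Min-cut edges: Plant→Bus1 (2), Plant→Bus3 (9); capacity 2 + 9 = 11.
This cut is saturated, so no flow can exceed 11.

11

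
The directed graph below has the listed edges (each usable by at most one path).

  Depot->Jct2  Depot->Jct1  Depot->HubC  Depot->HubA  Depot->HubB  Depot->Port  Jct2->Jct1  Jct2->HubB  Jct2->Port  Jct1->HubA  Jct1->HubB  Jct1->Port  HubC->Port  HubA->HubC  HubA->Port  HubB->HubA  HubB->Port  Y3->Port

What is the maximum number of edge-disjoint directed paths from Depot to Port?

Assign every edge capacity 1; by Menger, the answer equals the max flow.
Path Depot→Port (+1); total 1.
Path Depot→Jct2→Port (+1); total 2.
Path Depot→Jct1→Port (+1); total 3.
Path Depot→HubC→Port (+1); total 4.
Path Depot→HubA→Port (+1); total 5.
Path Depot→HubB→Port (+1); total 6.
No residual Depot→Port path; max flow = 6.
Certifying cut of size 6: {Depot→HubA, Depot→HubB, Depot→HubC, Depot→Jct1, Depot→Jct2, Depot→Port}.

6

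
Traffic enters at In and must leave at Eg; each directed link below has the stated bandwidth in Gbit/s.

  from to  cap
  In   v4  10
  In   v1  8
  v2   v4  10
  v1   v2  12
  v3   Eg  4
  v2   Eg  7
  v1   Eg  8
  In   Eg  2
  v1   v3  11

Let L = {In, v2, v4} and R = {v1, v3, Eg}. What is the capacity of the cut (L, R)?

17

Edges leaving {In, v2, v4}: In→v1 (8), In→Eg (2), v2→Eg (7).
Cut capacity = 8 + 2 + 7 = 17.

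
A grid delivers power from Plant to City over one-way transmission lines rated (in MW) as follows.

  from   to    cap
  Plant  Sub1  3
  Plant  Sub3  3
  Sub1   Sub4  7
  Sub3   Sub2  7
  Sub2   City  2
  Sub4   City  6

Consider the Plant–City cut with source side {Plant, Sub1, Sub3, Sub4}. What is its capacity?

Edges leaving {Plant, Sub1, Sub3, Sub4}: Sub3→Sub2 (7), Sub4→City (6).
Cut capacity = 7 + 6 = 13.

13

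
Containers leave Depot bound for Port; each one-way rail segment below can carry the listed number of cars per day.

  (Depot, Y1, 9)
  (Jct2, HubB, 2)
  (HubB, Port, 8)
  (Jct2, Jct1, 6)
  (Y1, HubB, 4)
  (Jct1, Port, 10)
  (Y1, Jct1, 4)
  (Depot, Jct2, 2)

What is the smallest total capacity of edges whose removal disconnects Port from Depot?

10

Augment Depot→Y1→Jct1→Port: bottleneck 4, flow now 4.
Augment Depot→Y1→HubB→Port: bottleneck 4, flow now 8.
Augment Depot→Jct2→Jct1→Port: bottleneck 2, flow now 10.
No augmenting path remains; maximum flow = 10.
By max-flow min-cut, the minimum cut capacity equals the max flow.
In the residual graph, reachable from Depot: {Depot, Y1}.
Min-cut edges: Depot→Jct2 (2), Y1→Jct1 (4), Y1→HubB (4); capacity 2 + 4 + 4 = 10.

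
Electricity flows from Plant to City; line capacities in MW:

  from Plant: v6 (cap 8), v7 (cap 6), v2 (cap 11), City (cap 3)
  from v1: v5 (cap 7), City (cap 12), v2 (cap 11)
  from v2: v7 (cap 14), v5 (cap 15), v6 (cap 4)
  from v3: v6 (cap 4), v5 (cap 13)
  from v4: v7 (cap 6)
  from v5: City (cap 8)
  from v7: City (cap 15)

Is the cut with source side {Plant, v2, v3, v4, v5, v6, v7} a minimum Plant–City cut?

No — its capacity is 26, but the minimum cut has capacity 20.

Given cut capacity: 3 + 8 + 15 = 26.
Augment Plant→City: bottleneck 3, flow now 3.
Augment Plant→v7→City: bottleneck 6, flow now 9.
Augment Plant→v2→v5→City: bottleneck 8, flow now 17.
Augment Plant→v2→v7→City: bottleneck 3, flow now 20.
No augmenting path remains; maximum flow = 20.
In the residual graph, reachable from Plant: {Plant, v6}.
Min-cut edges: Plant→v2 (11), Plant→v7 (6), Plant→City (3); capacity 11 + 6 + 3 = 20.
Cut capacity 26 exceeds the max flow 20, so it is not minimum.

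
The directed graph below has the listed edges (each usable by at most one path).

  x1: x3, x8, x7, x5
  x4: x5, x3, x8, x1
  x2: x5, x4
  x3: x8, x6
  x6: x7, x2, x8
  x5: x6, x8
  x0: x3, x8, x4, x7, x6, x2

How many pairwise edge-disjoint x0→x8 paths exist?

5

Assign every edge capacity 1; by Menger, the answer equals the max flow.
Path x0→x8 (+1); total 1.
Path x0→x3→x8 (+1); total 2.
Path x0→x4→x8 (+1); total 3.
Path x0→x6→x8 (+1); total 4.
Path x0→x2→x5→x8 (+1); total 5.
No residual x0→x8 path; max flow = 5.
Certifying cut of size 5: {x0→x2, x0→x3, x0→x4, x0→x6, x0→x8}.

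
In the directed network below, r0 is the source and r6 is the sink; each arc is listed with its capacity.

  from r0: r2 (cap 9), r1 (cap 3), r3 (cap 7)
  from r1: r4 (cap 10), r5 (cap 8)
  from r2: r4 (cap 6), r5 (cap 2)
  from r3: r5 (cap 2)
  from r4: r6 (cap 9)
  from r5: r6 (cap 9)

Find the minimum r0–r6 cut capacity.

Augment r0→r1→r4→r6: bottleneck 3, flow now 3.
Augment r0→r2→r4→r6: bottleneck 6, flow now 9.
Augment r0→r2→r5→r6: bottleneck 2, flow now 11.
Augment r0→r3→r5→r6: bottleneck 2, flow now 13.
No augmenting path remains; maximum flow = 13.
By max-flow min-cut, the minimum cut capacity equals the max flow.
In the residual graph, reachable from r0: {r0, r2, r3}.
Min-cut edges: r0→r1 (3), r2→r4 (6), r2→r5 (2), r3→r5 (2); capacity 3 + 6 + 2 + 2 = 13.

13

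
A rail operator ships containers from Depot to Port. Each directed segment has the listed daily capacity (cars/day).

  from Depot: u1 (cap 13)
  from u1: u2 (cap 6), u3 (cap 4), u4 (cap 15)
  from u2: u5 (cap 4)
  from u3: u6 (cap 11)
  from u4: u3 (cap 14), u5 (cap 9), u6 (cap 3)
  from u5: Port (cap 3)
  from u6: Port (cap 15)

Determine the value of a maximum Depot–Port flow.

Augment Depot→u1→u2→u5→Port: bottleneck 3, flow now 3.
Augment Depot→u1→u3→u6→Port: bottleneck 4, flow now 7.
Augment Depot→u1→u4→u6→Port: bottleneck 3, flow now 10.
Augment Depot→u1→u4→u3→u6→Port: bottleneck 3, flow now 13.
No augmenting path remains; maximum flow = 13.
In the residual graph, reachable from Depot: {Depot}.
Min-cut edges: Depot→u1 (13); capacity 13 = 13.
This cut is saturated, so no flow can exceed 13.

13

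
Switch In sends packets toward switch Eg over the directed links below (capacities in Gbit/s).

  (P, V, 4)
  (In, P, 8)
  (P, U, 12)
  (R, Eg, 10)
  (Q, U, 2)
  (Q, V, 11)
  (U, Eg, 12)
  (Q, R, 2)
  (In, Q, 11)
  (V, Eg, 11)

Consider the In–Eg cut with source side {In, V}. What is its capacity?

30

Edges leaving {In, V}: In→P (8), In→Q (11), V→Eg (11).
Cut capacity = 8 + 11 + 11 = 30.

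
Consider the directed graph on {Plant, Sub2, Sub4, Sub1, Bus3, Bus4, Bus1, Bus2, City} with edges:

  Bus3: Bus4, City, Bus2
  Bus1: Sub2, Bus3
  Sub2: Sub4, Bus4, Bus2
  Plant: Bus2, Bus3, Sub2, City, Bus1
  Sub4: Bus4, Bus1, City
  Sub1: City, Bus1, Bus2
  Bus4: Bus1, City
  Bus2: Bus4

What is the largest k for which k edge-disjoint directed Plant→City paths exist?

Assign every edge capacity 1; by Menger, the answer equals the max flow.
Path Plant→City (+1); total 1.
Path Plant→Bus3→City (+1); total 2.
Path Plant→Sub2→Sub4→City (+1); total 3.
Path Plant→Bus2→Bus4→City (+1); total 4.
No residual Plant→City path; max flow = 4.
Certifying cut of size 4: {Bus3→City, Bus4→City, Plant→City, Sub2→Sub4}.

4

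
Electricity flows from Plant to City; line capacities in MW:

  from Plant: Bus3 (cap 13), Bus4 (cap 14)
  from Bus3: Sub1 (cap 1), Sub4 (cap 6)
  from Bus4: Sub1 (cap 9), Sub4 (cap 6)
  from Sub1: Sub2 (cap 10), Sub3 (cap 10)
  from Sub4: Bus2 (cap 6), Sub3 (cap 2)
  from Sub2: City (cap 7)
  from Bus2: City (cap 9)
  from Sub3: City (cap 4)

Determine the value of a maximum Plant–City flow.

17

Augment Plant→Bus3→Sub1→Sub2→City: bottleneck 1, flow now 1.
Augment Plant→Bus3→Sub4→Bus2→City: bottleneck 6, flow now 7.
Augment Plant→Bus4→Sub1→Sub2→City: bottleneck 6, flow now 13.
Augment Plant→Bus4→Sub1→Sub3→City: bottleneck 3, flow now 16.
Augment Plant→Bus4→Sub4→Sub3→City: bottleneck 1, flow now 17.
No augmenting path remains; maximum flow = 17.
In the residual graph, reachable from Plant: {Plant, Bus3, Bus4, Sub1, Sub4, Sub2, Sub3}.
Min-cut edges: Sub4→Bus2 (6), Sub2→City (7), Sub3→City (4); capacity 6 + 7 + 4 = 17.
This cut is saturated, so no flow can exceed 17.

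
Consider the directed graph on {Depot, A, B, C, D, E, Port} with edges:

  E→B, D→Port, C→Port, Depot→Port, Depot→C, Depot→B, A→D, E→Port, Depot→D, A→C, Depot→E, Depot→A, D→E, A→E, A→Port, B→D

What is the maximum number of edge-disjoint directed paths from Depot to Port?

Assign every edge capacity 1; by Menger, the answer equals the max flow.
Path Depot→Port (+1); total 1.
Path Depot→A→Port (+1); total 2.
Path Depot→C→Port (+1); total 3.
Path Depot→D→Port (+1); total 4.
Path Depot→E→Port (+1); total 5.
No residual Depot→Port path; max flow = 5.
Certifying cut of size 5: {D→Port, Depot→A, Depot→C, Depot→Port, E→Port}.

5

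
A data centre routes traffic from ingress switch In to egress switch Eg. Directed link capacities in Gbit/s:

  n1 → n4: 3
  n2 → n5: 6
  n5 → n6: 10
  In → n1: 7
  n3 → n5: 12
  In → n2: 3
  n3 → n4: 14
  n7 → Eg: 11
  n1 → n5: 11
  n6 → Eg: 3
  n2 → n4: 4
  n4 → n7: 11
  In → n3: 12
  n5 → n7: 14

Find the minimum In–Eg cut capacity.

14

Augment In→n1→n4→n7→Eg: bottleneck 3, flow now 3.
Augment In→n1→n5→n6→Eg: bottleneck 3, flow now 6.
Augment In→n1→n5→n7→Eg: bottleneck 1, flow now 7.
Augment In→n2→n4→n7→Eg: bottleneck 3, flow now 10.
Augment In→n3→n4→n7→Eg: bottleneck 4, flow now 14.
No augmenting path remains; maximum flow = 14.
By max-flow min-cut, the minimum cut capacity equals the max flow.
In the residual graph, reachable from In: {In, n1, n2, n3, n4, n5, n6, n7}.
Min-cut edges: n6→Eg (3), n7→Eg (11); capacity 3 + 11 = 14.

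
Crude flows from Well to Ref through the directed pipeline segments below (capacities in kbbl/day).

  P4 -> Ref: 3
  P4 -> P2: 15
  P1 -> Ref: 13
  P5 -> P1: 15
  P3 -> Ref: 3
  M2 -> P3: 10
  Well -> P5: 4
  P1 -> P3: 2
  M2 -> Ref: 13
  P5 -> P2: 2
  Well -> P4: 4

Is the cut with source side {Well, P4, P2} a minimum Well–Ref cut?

Given cut capacity: 4 + 3 = 7.
Augment Well→P4→Ref: bottleneck 3, flow now 3.
Augment Well→P5→P1→Ref: bottleneck 4, flow now 7.
No augmenting path remains; maximum flow = 7.
Cut capacity 7 equals the max flow, so it is a minimum cut.

Yes — it is a minimum cut (capacity 7).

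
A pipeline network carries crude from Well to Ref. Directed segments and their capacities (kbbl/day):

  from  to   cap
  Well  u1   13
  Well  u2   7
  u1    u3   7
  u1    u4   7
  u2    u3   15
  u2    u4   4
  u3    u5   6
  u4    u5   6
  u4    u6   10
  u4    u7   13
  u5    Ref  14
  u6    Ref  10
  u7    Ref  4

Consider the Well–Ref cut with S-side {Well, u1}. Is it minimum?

No — its capacity is 21, but the minimum cut has capacity 17.

Given cut capacity: 7 + 7 + 7 = 21.
Augment Well→u1→u3→u5→Ref: bottleneck 6, flow now 6.
Augment Well→u1→u4→u5→Ref: bottleneck 6, flow now 12.
Augment Well→u1→u4→u6→Ref: bottleneck 1, flow now 13.
Augment Well→u2→u4→u6→Ref: bottleneck 4, flow now 17.
No augmenting path remains; maximum flow = 17.
In the residual graph, reachable from Well: {Well, u1, u2, u3}.
Min-cut edges: u1→u4 (7), u2→u4 (4), u3→u5 (6); capacity 7 + 4 + 6 = 17.
Cut capacity 21 exceeds the max flow 17, so it is not minimum.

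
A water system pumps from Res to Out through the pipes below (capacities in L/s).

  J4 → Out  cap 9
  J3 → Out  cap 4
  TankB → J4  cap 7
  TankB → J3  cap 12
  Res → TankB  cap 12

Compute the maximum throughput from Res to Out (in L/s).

Augment Res→TankB→J4→Out: bottleneck 7, flow now 7.
Augment Res→TankB→J3→Out: bottleneck 4, flow now 11.
No augmenting path remains; maximum flow = 11.
In the residual graph, reachable from Res: {Res, TankB, J3}.
Min-cut edges: TankB→J4 (7), J3→Out (4); capacity 7 + 4 = 11.
This cut is saturated, so no flow can exceed 11.

11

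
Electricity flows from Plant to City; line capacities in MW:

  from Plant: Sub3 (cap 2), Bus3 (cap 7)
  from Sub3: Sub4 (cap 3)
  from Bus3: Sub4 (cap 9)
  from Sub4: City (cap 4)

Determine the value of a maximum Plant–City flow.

Augment Plant→Sub3→Sub4→City: bottleneck 2, flow now 2.
Augment Plant→Bus3→Sub4→City: bottleneck 2, flow now 4.
No augmenting path remains; maximum flow = 4.
In the residual graph, reachable from Plant: {Plant, Sub3, Bus3, Sub4}.
Min-cut edges: Sub4→City (4); capacity 4 = 4.
This cut is saturated, so no flow can exceed 4.

4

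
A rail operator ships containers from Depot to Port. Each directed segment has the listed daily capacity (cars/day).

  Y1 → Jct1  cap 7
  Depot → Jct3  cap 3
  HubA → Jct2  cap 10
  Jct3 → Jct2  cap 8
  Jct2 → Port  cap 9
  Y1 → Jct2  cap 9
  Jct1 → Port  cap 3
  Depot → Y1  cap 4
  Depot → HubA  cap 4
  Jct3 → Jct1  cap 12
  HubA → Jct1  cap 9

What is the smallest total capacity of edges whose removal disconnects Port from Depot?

11

Augment Depot→Jct3→Jct2→Port: bottleneck 3, flow now 3.
Augment Depot→HubA→Jct2→Port: bottleneck 4, flow now 7.
Augment Depot→Y1→Jct2→Port: bottleneck 2, flow now 9.
Augment Depot→Y1→Jct1→Port: bottleneck 2, flow now 11.
No augmenting path remains; maximum flow = 11.
By max-flow min-cut, the minimum cut capacity equals the max flow.
In the residual graph, reachable from Depot: {Depot}.
Min-cut edges: Depot→Jct3 (3), Depot→HubA (4), Depot→Y1 (4); capacity 3 + 4 + 4 = 11.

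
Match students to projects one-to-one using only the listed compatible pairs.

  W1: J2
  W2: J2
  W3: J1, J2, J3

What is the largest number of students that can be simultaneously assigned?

Unit-capacity flow: source→left, listed edges, right→sink; max matching = max flow.
Augmenting path W1→J2 (+1); matched 1.
Augmenting path W3→J1 (+1); matched 2.
No augmenting path remains; maximum matching = 2.
König certificate: {W3, J2} is a vertex cover of size 2 (every listed pair touches it), so no matching can be larger.

2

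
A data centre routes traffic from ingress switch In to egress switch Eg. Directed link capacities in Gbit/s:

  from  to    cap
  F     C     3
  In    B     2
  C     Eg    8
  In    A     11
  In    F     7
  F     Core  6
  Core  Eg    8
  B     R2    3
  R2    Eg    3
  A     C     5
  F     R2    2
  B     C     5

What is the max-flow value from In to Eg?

Augment In→B→C→Eg: bottleneck 2, flow now 2.
Augment In→F→C→Eg: bottleneck 3, flow now 5.
Augment In→F→Core→Eg: bottleneck 4, flow now 9.
Augment In→A→C→Eg: bottleneck 3, flow now 12.
Augment In→A→C→B→R2→Eg: bottleneck 2, flow now 14. (uses reverse residual edge)
No augmenting path remains; maximum flow = 14.
In the residual graph, reachable from In: {In, A}.
Min-cut edges: In→B (2), In→F (7), A→C (5); capacity 2 + 7 + 5 = 14.
This cut is saturated, so no flow can exceed 14.

14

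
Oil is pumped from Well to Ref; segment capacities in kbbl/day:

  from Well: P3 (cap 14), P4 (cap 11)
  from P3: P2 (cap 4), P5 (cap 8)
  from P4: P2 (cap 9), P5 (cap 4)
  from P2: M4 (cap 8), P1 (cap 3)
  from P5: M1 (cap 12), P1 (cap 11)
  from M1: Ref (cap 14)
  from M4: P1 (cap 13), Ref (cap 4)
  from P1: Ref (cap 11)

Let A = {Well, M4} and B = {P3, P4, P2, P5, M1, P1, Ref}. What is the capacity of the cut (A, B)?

Edges leaving {Well, M4}: Well→P3 (14), Well→P4 (11), M4→P1 (13), M4→Ref (4).
Cut capacity = 14 + 11 + 13 + 4 = 42.

42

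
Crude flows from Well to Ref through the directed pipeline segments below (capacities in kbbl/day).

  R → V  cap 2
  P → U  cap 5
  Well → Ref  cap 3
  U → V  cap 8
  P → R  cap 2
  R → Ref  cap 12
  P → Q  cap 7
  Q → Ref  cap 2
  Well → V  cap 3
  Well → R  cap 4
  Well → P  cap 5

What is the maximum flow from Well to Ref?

Augment Well→Ref: bottleneck 3, flow now 3.
Augment Well→R→Ref: bottleneck 4, flow now 7.
Augment Well→P→Q→Ref: bottleneck 2, flow now 9.
Augment Well→P→R→Ref: bottleneck 2, flow now 11.
No augmenting path remains; maximum flow = 11.
In the residual graph, reachable from Well: {Well, P, Q, U, V}.
Min-cut edges: Well→R (4), Well→Ref (3), P→R (2), Q→Ref (2); capacity 4 + 3 + 2 + 2 = 11.
This cut is saturated, so no flow can exceed 11.

11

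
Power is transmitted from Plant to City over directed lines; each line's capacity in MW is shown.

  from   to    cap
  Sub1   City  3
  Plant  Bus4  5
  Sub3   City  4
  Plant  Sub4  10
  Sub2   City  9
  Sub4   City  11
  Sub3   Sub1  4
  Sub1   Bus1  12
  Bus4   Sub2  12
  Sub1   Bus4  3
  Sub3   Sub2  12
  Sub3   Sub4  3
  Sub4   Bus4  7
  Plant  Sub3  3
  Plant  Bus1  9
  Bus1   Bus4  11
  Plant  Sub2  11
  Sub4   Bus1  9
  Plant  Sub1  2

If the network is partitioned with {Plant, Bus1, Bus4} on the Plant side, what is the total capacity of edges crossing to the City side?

Edges leaving {Plant, Bus1, Bus4}: Plant→Sub3 (3), Plant→Sub4 (10), Plant→Sub1 (2), Plant→Sub2 (11), Bus4→Sub2 (12).
Cut capacity = 3 + 10 + 2 + 11 + 12 = 38.

38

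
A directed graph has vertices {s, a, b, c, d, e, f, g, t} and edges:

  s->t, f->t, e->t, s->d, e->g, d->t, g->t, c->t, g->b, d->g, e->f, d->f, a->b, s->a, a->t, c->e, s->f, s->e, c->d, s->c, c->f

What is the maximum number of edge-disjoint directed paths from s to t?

6

Assign every edge capacity 1; by Menger, the answer equals the max flow.
Path s→t (+1); total 1.
Path s→a→t (+1); total 2.
Path s→c→t (+1); total 3.
Path s→d→t (+1); total 4.
Path s→e→t (+1); total 5.
Path s→f→t (+1); total 6.
No residual s→t path; max flow = 6.
Certifying cut of size 6: {s→a, s→c, s→d, s→e, s→f, s→t}.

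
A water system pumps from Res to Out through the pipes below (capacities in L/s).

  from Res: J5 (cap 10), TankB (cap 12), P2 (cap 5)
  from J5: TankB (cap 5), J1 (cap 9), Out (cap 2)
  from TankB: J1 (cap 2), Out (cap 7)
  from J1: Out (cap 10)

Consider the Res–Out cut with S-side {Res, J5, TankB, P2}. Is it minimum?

No — its capacity is 20, but the minimum cut has capacity 19.

Given cut capacity: 9 + 2 + 2 + 7 = 20.
Augment Res→J5→Out: bottleneck 2, flow now 2.
Augment Res→TankB→Out: bottleneck 7, flow now 9.
Augment Res→J5→J1→Out: bottleneck 8, flow now 17.
Augment Res→TankB→J1→Out: bottleneck 2, flow now 19.
No augmenting path remains; maximum flow = 19.
In the residual graph, reachable from Res: {Res, TankB, P2}.
Min-cut edges: Res→J5 (10), TankB→J1 (2), TankB→Out (7); capacity 10 + 2 + 7 = 19.
Cut capacity 20 exceeds the max flow 19, so it is not minimum.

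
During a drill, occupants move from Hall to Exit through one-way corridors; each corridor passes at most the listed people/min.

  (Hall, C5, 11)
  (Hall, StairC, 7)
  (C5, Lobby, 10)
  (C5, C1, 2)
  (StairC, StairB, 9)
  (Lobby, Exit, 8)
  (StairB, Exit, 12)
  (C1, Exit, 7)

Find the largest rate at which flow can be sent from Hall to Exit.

Augment Hall→C5→Lobby→Exit: bottleneck 8, flow now 8.
Augment Hall→C5→C1→Exit: bottleneck 2, flow now 10.
Augment Hall→StairC→StairB→Exit: bottleneck 7, flow now 17.
No augmenting path remains; maximum flow = 17.
In the residual graph, reachable from Hall: {Hall, C5, Lobby}.
Min-cut edges: Hall→StairC (7), C5→C1 (2), Lobby→Exit (8); capacity 7 + 2 + 8 = 17.
This cut is saturated, so no flow can exceed 17.

17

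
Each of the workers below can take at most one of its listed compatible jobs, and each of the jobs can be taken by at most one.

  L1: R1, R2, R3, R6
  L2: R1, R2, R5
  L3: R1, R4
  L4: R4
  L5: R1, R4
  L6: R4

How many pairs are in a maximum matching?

4

Unit-capacity flow: source→left, listed edges, right→sink; max matching = max flow.
Augmenting path L1→R1 (+1); matched 1.
Augmenting path L2→R2 (+1); matched 2.
Augmenting path L3→R4 (+1); matched 3.
Augmenting path L5→R1→L1→R3 (+1); matched 4.
No augmenting path remains; maximum matching = 4.
König certificate: {L1, L2, R1, R4} is a vertex cover of size 4 (every listed pair touches it), so no matching can be larger.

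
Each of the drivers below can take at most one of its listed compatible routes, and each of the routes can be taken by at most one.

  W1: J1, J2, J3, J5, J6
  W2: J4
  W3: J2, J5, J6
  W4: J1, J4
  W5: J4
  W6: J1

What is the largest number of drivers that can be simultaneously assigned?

4

Unit-capacity flow: source→left, listed edges, right→sink; max matching = max flow.
Augmenting path W1→J1 (+1); matched 1.
Augmenting path W2→J4 (+1); matched 2.
Augmenting path W3→J2 (+1); matched 3.
Augmenting path W4→J1→W1→J3 (+1); matched 4.
No augmenting path remains; maximum matching = 4.
König certificate: {W1, W3, J1, J4} is a vertex cover of size 4 (every listed pair touches it), so no matching can be larger.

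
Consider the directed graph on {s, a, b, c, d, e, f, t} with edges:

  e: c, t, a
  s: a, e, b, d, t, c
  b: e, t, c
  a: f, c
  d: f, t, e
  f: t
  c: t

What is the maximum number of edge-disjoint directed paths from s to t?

6

Assign every edge capacity 1; by Menger, the answer equals the max flow.
Path s→t (+1); total 1.
Path s→b→t (+1); total 2.
Path s→c→t (+1); total 3.
Path s→d→t (+1); total 4.
Path s→e→t (+1); total 5.
Path s→a→f→t (+1); total 6.
No residual s→t path; max flow = 6.
Certifying cut of size 6: {s→a, s→b, s→c, s→d, s→e, s→t}.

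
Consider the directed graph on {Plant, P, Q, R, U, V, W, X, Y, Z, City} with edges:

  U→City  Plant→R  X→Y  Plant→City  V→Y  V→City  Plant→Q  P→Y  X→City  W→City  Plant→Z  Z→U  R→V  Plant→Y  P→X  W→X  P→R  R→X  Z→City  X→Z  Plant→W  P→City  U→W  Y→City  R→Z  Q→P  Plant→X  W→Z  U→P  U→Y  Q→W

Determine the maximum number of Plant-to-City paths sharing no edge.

Assign every edge capacity 1; by Menger, the answer equals the max flow.
Path Plant→City (+1); total 1.
Path Plant→W→City (+1); total 2.
Path Plant→X→City (+1); total 3.
Path Plant→Y→City (+1); total 4.
Path Plant→Z→City (+1); total 5.
Path Plant→Q→P→City (+1); total 6.
Path Plant→R→V→City (+1); total 7.
No residual Plant→City path; max flow = 7.
Certifying cut of size 7: {Plant→City, Plant→Q, Plant→R, Plant→W, Plant→X, Plant→Y, Plant→Z}.

7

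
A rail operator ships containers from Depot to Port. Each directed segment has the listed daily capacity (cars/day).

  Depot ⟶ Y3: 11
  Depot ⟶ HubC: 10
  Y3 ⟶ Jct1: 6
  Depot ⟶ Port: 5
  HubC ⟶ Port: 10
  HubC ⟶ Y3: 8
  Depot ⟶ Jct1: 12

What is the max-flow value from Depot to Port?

Augment Depot→Port: bottleneck 5, flow now 5.
Augment Depot→HubC→Port: bottleneck 10, flow now 15.
No augmenting path remains; maximum flow = 15.
In the residual graph, reachable from Depot: {Depot, Y3, Jct1}.
Min-cut edges: Depot→HubC (10), Depot→Port (5); capacity 10 + 5 = 15.
This cut is saturated, so no flow can exceed 15.

15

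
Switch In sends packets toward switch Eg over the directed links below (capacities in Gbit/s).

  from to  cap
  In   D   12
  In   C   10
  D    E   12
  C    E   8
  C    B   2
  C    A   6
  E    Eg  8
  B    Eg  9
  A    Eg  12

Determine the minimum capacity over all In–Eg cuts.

16

Augment In→D→E→Eg: bottleneck 8, flow now 8.
Augment In→C→B→Eg: bottleneck 2, flow now 10.
Augment In→C→A→Eg: bottleneck 6, flow now 16.
No augmenting path remains; maximum flow = 16.
By max-flow min-cut, the minimum cut capacity equals the max flow.
In the residual graph, reachable from In: {In, D, C, E}.
Min-cut edges: C→B (2), C→A (6), E→Eg (8); capacity 2 + 6 + 8 = 16.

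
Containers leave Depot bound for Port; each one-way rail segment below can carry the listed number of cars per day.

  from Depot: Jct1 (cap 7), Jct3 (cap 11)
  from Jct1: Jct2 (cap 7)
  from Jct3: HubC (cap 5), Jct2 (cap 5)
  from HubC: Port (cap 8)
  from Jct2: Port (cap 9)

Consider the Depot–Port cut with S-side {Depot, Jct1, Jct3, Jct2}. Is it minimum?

Yes — it is a minimum cut (capacity 14).

Given cut capacity: 5 + 9 = 14.
Augment Depot→Jct1→Jct2→Port: bottleneck 7, flow now 7.
Augment Depot→Jct3→HubC→Port: bottleneck 5, flow now 12.
Augment Depot→Jct3→Jct2→Port: bottleneck 2, flow now 14.
No augmenting path remains; maximum flow = 14.
Cut capacity 14 equals the max flow, so it is a minimum cut.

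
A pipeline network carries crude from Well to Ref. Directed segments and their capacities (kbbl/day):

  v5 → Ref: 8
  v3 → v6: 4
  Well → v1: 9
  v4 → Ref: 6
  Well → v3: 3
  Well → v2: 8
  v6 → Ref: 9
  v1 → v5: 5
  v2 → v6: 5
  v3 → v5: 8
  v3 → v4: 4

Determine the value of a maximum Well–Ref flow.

Augment Well→v1→v5→Ref: bottleneck 5, flow now 5.
Augment Well→v2→v6→Ref: bottleneck 5, flow now 10.
Augment Well→v3→v4→Ref: bottleneck 3, flow now 13.
No augmenting path remains; maximum flow = 13.
In the residual graph, reachable from Well: {Well, v1, v2}.
Min-cut edges: Well→v3 (3), v1→v5 (5), v2→v6 (5); capacity 3 + 5 + 5 = 13.
This cut is saturated, so no flow can exceed 13.

13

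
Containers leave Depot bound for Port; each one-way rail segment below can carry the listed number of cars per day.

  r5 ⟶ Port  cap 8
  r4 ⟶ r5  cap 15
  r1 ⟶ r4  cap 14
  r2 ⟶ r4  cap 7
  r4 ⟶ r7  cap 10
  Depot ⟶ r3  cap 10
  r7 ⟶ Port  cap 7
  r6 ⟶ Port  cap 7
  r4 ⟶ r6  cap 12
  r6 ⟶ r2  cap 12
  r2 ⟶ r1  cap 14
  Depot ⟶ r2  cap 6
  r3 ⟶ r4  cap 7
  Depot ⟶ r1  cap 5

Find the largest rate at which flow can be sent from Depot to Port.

Augment Depot→r1→r4→r5→Port: bottleneck 5, flow now 5.
Augment Depot→r2→r4→r5→Port: bottleneck 3, flow now 8.
Augment Depot→r2→r4→r6→Port: bottleneck 3, flow now 11.
Augment Depot→r3→r4→r6→Port: bottleneck 4, flow now 15.
Augment Depot→r3→r4→r7→Port: bottleneck 3, flow now 18.
No augmenting path remains; maximum flow = 18.
In the residual graph, reachable from Depot: {Depot, r3}.
Min-cut edges: Depot→r1 (5), Depot→r2 (6), r3→r4 (7); capacity 5 + 6 + 7 = 18.
This cut is saturated, so no flow can exceed 18.

18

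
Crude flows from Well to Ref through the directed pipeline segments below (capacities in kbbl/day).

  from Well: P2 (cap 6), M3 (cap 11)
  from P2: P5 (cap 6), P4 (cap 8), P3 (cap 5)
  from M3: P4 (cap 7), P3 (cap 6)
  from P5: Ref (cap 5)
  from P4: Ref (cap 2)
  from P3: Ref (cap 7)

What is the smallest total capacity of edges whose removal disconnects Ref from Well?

Augment Well→P2→P5→Ref: bottleneck 5, flow now 5.
Augment Well→P2→P4→Ref: bottleneck 1, flow now 6.
Augment Well→M3→P4→Ref: bottleneck 1, flow now 7.
Augment Well→M3→P3→Ref: bottleneck 6, flow now 13.
Augment Well→M3→P4→P2→P3→Ref: bottleneck 1, flow now 14. (uses reverse residual edge)
No augmenting path remains; maximum flow = 14.
By max-flow min-cut, the minimum cut capacity equals the max flow.
In the residual graph, reachable from Well: {Well, M3, P4}.
Min-cut edges: Well→P2 (6), M3→P3 (6), P4→Ref (2); capacity 6 + 6 + 2 = 14.

14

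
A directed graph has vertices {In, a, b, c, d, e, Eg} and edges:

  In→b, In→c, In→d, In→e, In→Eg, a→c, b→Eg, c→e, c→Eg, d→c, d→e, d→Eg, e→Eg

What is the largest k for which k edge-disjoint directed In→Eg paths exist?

Assign every edge capacity 1; by Menger, the answer equals the max flow.
Path In→Eg (+1); total 1.
Path In→b→Eg (+1); total 2.
Path In→c→Eg (+1); total 3.
Path In→d→Eg (+1); total 4.
Path In→e→Eg (+1); total 5.
No residual In→Eg path; max flow = 5.
Certifying cut of size 5: {In→Eg, In→b, In→c, In→d, In→e}.

5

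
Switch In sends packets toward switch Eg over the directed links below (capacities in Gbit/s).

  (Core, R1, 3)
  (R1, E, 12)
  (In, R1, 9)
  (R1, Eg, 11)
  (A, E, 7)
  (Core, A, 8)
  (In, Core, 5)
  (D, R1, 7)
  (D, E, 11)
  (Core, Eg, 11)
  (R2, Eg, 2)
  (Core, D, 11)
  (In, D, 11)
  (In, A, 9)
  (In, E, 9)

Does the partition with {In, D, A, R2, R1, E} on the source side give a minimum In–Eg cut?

Given cut capacity: 5 + 2 + 11 = 18.
Augment In→Core→Eg: bottleneck 5, flow now 5.
Augment In→R1→Eg: bottleneck 9, flow now 14.
Augment In→D→R1→Eg: bottleneck 2, flow now 16.
No augmenting path remains; maximum flow = 16.
In the residual graph, reachable from In: {In, D, A, R1, E}.
Min-cut edges: In→Core (5), R1→Eg (11); capacity 5 + 11 = 16.
Cut capacity 18 exceeds the max flow 16, so it is not minimum.

No — its capacity is 18, but the minimum cut has capacity 16.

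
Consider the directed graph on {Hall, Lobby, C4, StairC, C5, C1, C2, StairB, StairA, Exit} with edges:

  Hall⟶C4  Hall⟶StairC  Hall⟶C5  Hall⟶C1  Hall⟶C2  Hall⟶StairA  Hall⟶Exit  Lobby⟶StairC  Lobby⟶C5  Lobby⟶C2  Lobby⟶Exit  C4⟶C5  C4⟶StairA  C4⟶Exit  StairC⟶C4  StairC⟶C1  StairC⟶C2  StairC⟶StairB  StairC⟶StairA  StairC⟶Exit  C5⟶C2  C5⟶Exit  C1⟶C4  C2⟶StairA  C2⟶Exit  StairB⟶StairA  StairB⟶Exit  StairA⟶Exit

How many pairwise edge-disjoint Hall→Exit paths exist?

Assign every edge capacity 1; by Menger, the answer equals the max flow.
Path Hall→Exit (+1); total 1.
Path Hall→C4→Exit (+1); total 2.
Path Hall→StairC→Exit (+1); total 3.
Path Hall→C5→Exit (+1); total 4.
Path Hall→C2→Exit (+1); total 5.
Path Hall→StairA→Exit (+1); total 6.
No residual Hall→Exit path; max flow = 6.
Certifying cut of size 6: {C2→Exit, C4→Exit, C5→Exit, Hall→Exit, Hall→StairC, StairA→Exit}.

6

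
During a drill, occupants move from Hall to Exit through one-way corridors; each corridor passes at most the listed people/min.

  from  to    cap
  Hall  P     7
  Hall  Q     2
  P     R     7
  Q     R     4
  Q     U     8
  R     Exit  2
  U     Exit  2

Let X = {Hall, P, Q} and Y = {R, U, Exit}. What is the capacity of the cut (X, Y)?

19

Edges leaving {Hall, P, Q}: P→R (7), Q→R (4), Q→U (8).
Cut capacity = 7 + 4 + 8 = 19.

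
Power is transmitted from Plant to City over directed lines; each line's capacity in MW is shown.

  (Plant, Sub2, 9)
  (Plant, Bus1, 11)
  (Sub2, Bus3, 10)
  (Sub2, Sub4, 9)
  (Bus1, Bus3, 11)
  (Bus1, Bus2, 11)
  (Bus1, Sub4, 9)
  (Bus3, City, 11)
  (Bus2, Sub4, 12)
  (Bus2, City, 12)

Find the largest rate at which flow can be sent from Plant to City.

20

Augment Plant→Sub2→Bus3→City: bottleneck 9, flow now 9.
Augment Plant→Bus1→Bus3→City: bottleneck 2, flow now 11.
Augment Plant→Bus1→Bus2→City: bottleneck 9, flow now 20.
No augmenting path remains; maximum flow = 20.
In the residual graph, reachable from Plant: {Plant}.
Min-cut edges: Plant→Sub2 (9), Plant→Bus1 (11); capacity 9 + 11 = 20.
This cut is saturated, so no flow can exceed 20.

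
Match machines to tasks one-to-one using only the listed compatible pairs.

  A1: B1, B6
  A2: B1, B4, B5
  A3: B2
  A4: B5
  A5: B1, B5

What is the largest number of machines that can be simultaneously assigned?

5

Unit-capacity flow: source→left, listed edges, right→sink; max matching = max flow.
Augmenting path A1→B1 (+1); matched 1.
Augmenting path A2→B4 (+1); matched 2.
Augmenting path A3→B2 (+1); matched 3.
Augmenting path A4→B5 (+1); matched 4.
Augmenting path A5→B1→A1→B6 (+1); matched 5.
No augmenting path remains; maximum matching = 5.
König certificate: {A1, A2, A3, A4, A5} is a vertex cover of size 5 (every listed pair touches it), so no matching can be larger.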